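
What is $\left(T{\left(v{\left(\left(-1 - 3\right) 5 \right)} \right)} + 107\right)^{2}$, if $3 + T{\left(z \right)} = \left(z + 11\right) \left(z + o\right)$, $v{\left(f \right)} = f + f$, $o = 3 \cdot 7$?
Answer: $429025$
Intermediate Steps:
$o = 21$
$v{\left(f \right)} = 2 f$
$T{\left(z \right)} = -3 + \left(11 + z\right) \left(21 + z\right)$ ($T{\left(z \right)} = -3 + \left(z + 11\right) \left(z + 21\right) = -3 + \left(11 + z\right) \left(21 + z\right)$)
$\left(T{\left(v{\left(\left(-1 - 3\right) 5 \right)} \right)} + 107\right)^{2} = \left(\left(228 + \left(2 \left(-1 - 3\right) 5\right)^{2} + 32 \cdot 2 \left(-1 - 3\right) 5\right) + 107\right)^{2} = \left(\left(228 + \left(2 \left(\left(-4\right) 5\right)\right)^{2} + 32 \cdot 2 \left(\left(-4\right) 5\right)\right) + 107\right)^{2} = \left(\left(228 + \left(2 \left(-20\right)\right)^{2} + 32 \cdot 2 \left(-20\right)\right) + 107\right)^{2} = \left(\left(228 + \left(-40\right)^{2} + 32 \left(-40\right)\right) + 107\right)^{2} = \left(\left(228 + 1600 - 1280\right) + 107\right)^{2} = \left(548 + 107\right)^{2} = 655^{2} = 429025$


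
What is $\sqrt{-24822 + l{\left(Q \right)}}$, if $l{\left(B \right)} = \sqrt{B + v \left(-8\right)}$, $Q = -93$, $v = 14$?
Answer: $\sqrt{-24822 + i \sqrt{205}} \approx 0.0454 + 157.55 i$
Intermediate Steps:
$l{\left(B \right)} = \sqrt{-112 + B}$ ($l{\left(B \right)} = \sqrt{B + 14 \left(-8\right)} = \sqrt{B - 112} = \sqrt{-112 + B}$)
$\sqrt{-24822 + l{\left(Q \right)}} = \sqrt{-24822 + \sqrt{-112 - 93}} = \sqrt{-24822 + \sqrt{-205}} = \sqrt{-24822 + i \sqrt{205}}$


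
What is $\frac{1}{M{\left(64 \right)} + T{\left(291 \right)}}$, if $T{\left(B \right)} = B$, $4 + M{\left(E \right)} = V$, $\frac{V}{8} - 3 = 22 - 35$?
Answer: $\frac{1}{207} \approx 0.0048309$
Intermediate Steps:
$V = -80$ ($V = 24 + 8 \left(22 - 35\right) = 24 + 8 \left(-13\right) = 24 - 104 = -80$)
$M{\left(E \right)} = -84$ ($M{\left(E \right)} = -4 - 80 = -84$)
$\frac{1}{M{\left(64 \right)} + T{\left(291 \right)}} = \frac{1}{-84 + 291} = \frac{1}{207}$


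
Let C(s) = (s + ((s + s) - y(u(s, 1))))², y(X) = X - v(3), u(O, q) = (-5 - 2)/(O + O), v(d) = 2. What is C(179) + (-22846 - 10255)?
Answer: 32994678397/128164 ≈ 2.5744e+5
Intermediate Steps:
u(O, q) = -7/(2*O) (u(O, q) = -7*1/(2*O) = -7/(2*O))
y(X) = -2 + X (y(X) = X - 1*2 = X - 2 = -2 + X)
C(s) = (2 + 3*s + 7/(2*s))² (C(s) = (s + ((s + s) - (-2 - 7/(2*s))))² = (s + (2*s + (2 + 7/(2*s))))² = (s + (2 + 2*s + 7/(2*s)))² = (2 + 3*s + 7/(2*s))²)
C(179) + (-22846 - 10255) = (¼)*(7 + 2*179*(2 + 3*179))²/179² + (-22846 - 10255) = (¼)*(1/32041)*(7 + 2*179*(2 + 537))² - 33101 = (¼)*(1/32041)*(7 + 2*179*539)² - 33101 = (¼)*(1/32041)*(7 + 192962)² - 33101 = (¼)*(1/32041)*192969² - 33101 = (¼)*(1/32041)*37237034961 - 33101 = 37237034961/128164 - 33101 = 32994678397/128164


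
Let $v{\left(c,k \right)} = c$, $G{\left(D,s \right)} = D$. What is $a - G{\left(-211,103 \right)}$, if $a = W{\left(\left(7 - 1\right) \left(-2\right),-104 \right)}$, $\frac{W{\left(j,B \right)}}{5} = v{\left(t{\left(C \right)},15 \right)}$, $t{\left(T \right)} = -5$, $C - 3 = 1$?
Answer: $186$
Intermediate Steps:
$C = 4$ ($C = 3 + 1 = 4$)
$W{\left(j,B \right)} = -25$ ($W{\left(j,B \right)} = 5 \left(-5\right) = -25$)
$a = -25$
$a - G{\left(-211,103 \right)} = -25 - -211 = -25 + 211 = 186$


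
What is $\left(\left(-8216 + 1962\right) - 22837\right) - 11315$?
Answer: $-40406$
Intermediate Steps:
$\left(\left(-8216 + 1962\right) - 22837\right) - 11315 = \left(-6254 - 22837\right) - 11315 = -29091 - 11315 = -40406$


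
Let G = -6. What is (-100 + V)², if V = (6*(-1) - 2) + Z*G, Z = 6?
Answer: 20736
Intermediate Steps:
V = -44 (V = (6*(-1) - 2) + 6*(-6) = (-6 - 2) - 36 = -8 - 36 = -44)
(-100 + V)² = (-100 - 44)² = (-144)² = 20736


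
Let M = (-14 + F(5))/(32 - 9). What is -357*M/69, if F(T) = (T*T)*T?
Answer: -13209/529 ≈ -24.970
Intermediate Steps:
F(T) = T³ (F(T) = T²*T = T³)
M = 111/23 (M = (-14 + 5³)/(32 - 9) = (-14 + 125)/23 = 111*(1/23) = 111/23 ≈ 4.8261)
-357*M/69 = -39627/(23*69) = -357*37/529 = -13209/529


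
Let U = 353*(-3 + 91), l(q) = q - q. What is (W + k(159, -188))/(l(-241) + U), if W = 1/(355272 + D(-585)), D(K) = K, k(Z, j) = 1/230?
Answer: 354917/2534139302640 ≈ 1.4005e-7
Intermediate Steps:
k(Z, j) = 1/230
l(q) = 0
U = 31064 (U = 353*88 = 31064)
W = 1/354687 (W = 1/(355272 - 585) = 1/354687 ≈ 2.8194e-6)
(W + k(159, -188))/(l(-241) + U) = (1/354687 + 1/230)/(0 + 31064) = (354917/81578010)/31064 = (354917/81578010)*(1/31064) = 354917/2534139302640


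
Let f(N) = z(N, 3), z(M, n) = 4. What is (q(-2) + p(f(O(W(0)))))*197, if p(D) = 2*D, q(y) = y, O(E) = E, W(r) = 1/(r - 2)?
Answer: 1182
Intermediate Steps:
W(r) = 1/(-2 + r)
f(N) = 4
(q(-2) + p(f(O(W(0)))))*197 = (-2 + 2*4)*197 = (-2 + 8)*197 = 6*197 = 1182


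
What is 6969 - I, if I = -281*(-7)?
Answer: 5002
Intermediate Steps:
I = 1967
6969 - I = 6969 - 1*1967 = 6969 - 1967 = 5002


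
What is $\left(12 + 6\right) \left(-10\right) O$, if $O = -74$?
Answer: $13320$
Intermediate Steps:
$\left(12 + 6\right) \left(-10\right) O = \left(12 + 6\right) \left(-10\right) \left(-74\right) = 18 \left(-10\right) \left(-74\right) = \left(-180\right) \left(-74\right) = 13320$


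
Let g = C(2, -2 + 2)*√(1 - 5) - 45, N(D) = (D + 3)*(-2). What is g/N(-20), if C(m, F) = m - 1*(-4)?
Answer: -45/34 + 6*I/17 ≈ -1.3235 + 0.35294*I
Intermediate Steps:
N(D) = -6 - 2*D (N(D) = (3 + D)*(-2) = -6 - 2*D)
C(m, F) = 4 + m (C(m, F) = m + 4 = 4 + m)
g = -45 + 12*I (g = (4 + 2)*√(1 - 5) - 45 = 6*√(-4) - 45 = 6*(2*I) - 45 = 12*I - 45 = -45 + 12*I ≈ -45.0 + 12.0*I)
g/N(-20) = (-45 + 12*I)/(-6 - 2*(-20)) = (-45 + 12*I)/(-6 + 40) = (-45 + 12*I)/34 = (-45 + 12*I)*(1/34) = -45/34 + 6*I/17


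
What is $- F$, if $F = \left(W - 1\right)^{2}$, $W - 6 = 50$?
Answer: $-3025$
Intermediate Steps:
$W = 56$ ($W = 6 + 50 = 56$)
$F = 3025$ ($F = \left(56 - 1\right)^{2} = 55^{2} = 3025$)
$- F = \left(-1\right) 3025 = -3025$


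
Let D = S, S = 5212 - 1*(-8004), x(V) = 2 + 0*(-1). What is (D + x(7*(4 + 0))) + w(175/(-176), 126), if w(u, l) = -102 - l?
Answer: 12990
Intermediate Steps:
x(V) = 2 (x(V) = 2 + 0 = 2)
S = 13216 (S = 5212 + 8004 = 13216)
D = 13216
(D + x(7*(4 + 0))) + w(175/(-176), 126) = (13216 + 2) + (-102 - 1*126) = 13218 + (-102 - 126) = 13218 - 228 = 12990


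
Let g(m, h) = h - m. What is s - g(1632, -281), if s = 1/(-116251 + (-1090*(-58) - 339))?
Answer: 102096809/53370 ≈ 1913.0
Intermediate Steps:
s = -1/53370 (s = 1/(-116251 + (63220 - 339)) = 1/(-116251 + 62881) = 1/(-53370) = -1/53370 ≈ -1.8737e-5)
s - g(1632, -281) = -1/53370 - (-281 - 1*1632) = -1/53370 - (-281 - 1632) = -1/53370 - 1*(-1913) = -1/53370 + 1913 = 102096809/53370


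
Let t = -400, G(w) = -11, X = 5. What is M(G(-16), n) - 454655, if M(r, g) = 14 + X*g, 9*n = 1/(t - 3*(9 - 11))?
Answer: -1612156991/3546 ≈ -4.5464e+5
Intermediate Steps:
n = -1/3546 (n = 1/(9*(-400 - 3*(9 - 11))) = 1/(9*(-400 - 3*(-2))) = 1/(9*(-400 + 6)) = (⅑)/(-394) = (⅑)*(-1/394) = -1/3546 ≈ -0.00028201)
M(r, g) = 14 + 5*g
M(G(-16), n) - 454655 = (14 + 5*(-1/3546)) - 454655 = (14 - 5/3546) - 454655 = 49639/3546 - 454655 = -1612156991/3546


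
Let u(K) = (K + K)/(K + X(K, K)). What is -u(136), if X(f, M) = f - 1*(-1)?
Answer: -272/273 ≈ -0.99634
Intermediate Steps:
X(f, M) = 1 + f (X(f, M) = f + 1 = 1 + f)
u(K) = 2*K/(1 + 2*K) (u(K) = (K + K)/(K + (1 + K)) = (2*K)/(1 + 2*K) = 2*K/(1 + 2*K))
-u(136) = -2*136/(1 + 2*136) = -2*136/(1 + 272) = -2*136/273 = -1*272/273 = -272/273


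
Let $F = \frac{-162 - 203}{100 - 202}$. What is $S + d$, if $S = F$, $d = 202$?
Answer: $\frac{20969}{102} \approx 205.58$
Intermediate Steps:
$F = \frac{365}{102}$ ($F = - \frac{365}{-102} = \left(-365\right) \left(- \frac{1}{102}\right) = \frac{365}{102} \approx 3.5784$)
$S = \frac{365}{102} \approx 3.5784$
$S + d = \frac{365}{102} + 202 = \frac{20969}{102}$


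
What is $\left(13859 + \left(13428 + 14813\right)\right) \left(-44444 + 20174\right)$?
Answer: $-1021767000$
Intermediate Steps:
$\left(13859 + \left(13428 + 14813\right)\right) \left(-44444 + 20174\right) = \left(13859 + 28241\right) \left(-24270\right) = 42100 \left(-24270\right) = -1021767000$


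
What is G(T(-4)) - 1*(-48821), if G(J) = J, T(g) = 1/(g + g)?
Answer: 390567/8 ≈ 48821.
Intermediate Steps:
T(g) = 1/(2*g)
G(T(-4)) - 1*(-48821) = (½)/(-4) - 1*(-48821) = (½)*(-¼) + 48821 = -⅛ + 48821 = 390567/8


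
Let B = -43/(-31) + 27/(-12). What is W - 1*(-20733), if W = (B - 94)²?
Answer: 457158777/15376 ≈ 29732.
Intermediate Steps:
B = -107/124 (B = -43*(-1/31) + 27*(-1/12) = 43/31 - 9/4 = -107/124 ≈ -0.86290)
W = 138368169/15376 (W = (-107/124 - 94)² = (-11763/124)² = 138368169/15376 ≈ 8999.0)
W - 1*(-20733) = 138368169/15376 - 1*(-20733) = 138368169/15376 + 20733 = 457158777/15376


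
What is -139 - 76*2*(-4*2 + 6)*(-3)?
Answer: -1051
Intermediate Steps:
-139 - 76*2*(-4*2 + 6)*(-3) = -139 - 76*2*(-8 + 6)*(-3) = -139 - 76*2*(-2)*(-3) = -139 - (-304)*(-3) = -139 - 76*12 = -139 - 912 = -1051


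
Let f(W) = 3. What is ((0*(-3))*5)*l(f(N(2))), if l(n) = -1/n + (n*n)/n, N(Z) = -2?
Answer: 0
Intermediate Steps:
l(n) = n - 1/n (l(n) = -1/n + n**2/n = -1/n + n = n - 1/n)
((0*(-3))*5)*l(f(N(2))) = ((0*(-3))*5)*(3 - 1/3) = (0*5)*(3 - 1*1/3) = 0*(3 - 1/3) = 0*(8/3) = 0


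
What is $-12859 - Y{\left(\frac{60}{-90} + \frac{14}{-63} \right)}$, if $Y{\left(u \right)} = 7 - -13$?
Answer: $-12879$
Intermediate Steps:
$Y{\left(u \right)} = 20$ ($Y{\left(u \right)} = 7 + 13 = 20$)
$-12859 - Y{\left(\frac{60}{-90} + \frac{14}{-63} \right)} = -12859 - 20 = -12879$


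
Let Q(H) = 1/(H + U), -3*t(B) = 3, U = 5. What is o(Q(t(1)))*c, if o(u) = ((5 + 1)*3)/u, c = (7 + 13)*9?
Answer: 12960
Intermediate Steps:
t(B) = -1 (t(B) = -⅓*3 = -1)
Q(H) = 1/(5 + H) (Q(H) = 1/(H + 5) = 1/(5 + H))
c = 180 (c = 20*9 = 180)
o(u) = 18/u (o(u) = (6*3)/u = 18/u)
o(Q(t(1)))*c = (18/(1/(5 - 1)))*180 = (18/(1/4))*180 = (18/(¼))*180 = (18*4)*180 = 72*180 = 12960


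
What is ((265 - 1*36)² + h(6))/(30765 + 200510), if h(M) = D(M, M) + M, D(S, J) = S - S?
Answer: 52447/231275 ≈ 0.22677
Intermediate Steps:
D(S, J) = 0
h(M) = M (h(M) = 0 + M = M)
((265 - 1*36)² + h(6))/(30765 + 200510) = ((265 - 1*36)² + 6)/(30765 + 200510) = ((265 - 36)² + 6)/231275 = (229² + 6)*(1/231275) = (52441 + 6)*(1/231275) = 52447*(1/231275) = 52447/231275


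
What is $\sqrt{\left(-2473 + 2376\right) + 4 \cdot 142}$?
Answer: $\sqrt{471} \approx 21.703$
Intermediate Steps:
$\sqrt{\left(-2473 + 2376\right) + 4 \cdot 142} = \sqrt{-97 + 568} = \sqrt{471}$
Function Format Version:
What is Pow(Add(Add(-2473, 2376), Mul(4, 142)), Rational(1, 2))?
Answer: Pow(471, Rational(1, 2)) ≈ 21.703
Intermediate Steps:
Pow(Add(Add(-2473, 2376), Mul(4, 142)), Rational(1, 2)) = Pow(Add(-97, 568), Rational(1, 2)) = Pow(471, Rational(1, 2))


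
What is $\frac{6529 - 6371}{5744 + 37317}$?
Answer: $\frac{158}{43061} \approx 0.0036692$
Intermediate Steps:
$\frac{6529 - 6371}{5744 + 37317} = \frac{158}{43061}$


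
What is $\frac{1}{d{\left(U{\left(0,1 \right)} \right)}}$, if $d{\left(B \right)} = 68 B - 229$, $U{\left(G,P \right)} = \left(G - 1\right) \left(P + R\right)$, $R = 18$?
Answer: $- \frac{1}{1521} \approx -0.00065746$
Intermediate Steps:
$U{\left(G,P \right)} = \left(-1 + G\right) \left(18 + P\right)$ ($U{\left(G,P \right)} = \left(G - 1\right) \left(P + 18\right) = \left(-1 + G\right) \left(18 + P\right)$)
$d{\left(B \right)} = -229 + 68 B$
$\frac{1}{d{\left(U{\left(0,1 \right)} \right)}} = \frac{1}{-229 + 68 \left(-18 - 1 + 18 \cdot 0 + 0 \cdot 1\right)} = \frac{1}{-229 + 68 \left(-18 - 1 + 0 + 0\right)} = \frac{1}{-229 + 68 \left(-19\right)} = \frac{1}{-229 - 1292} = \frac{1}{-1521} = - \frac{1}{1521}$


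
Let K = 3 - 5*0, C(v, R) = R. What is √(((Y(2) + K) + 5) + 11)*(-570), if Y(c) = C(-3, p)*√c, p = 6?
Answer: -570*√(19 + 6*√2) ≈ -2988.3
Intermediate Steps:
Y(c) = 6*√c
K = 3 (K = 3 + 0 = 3)
√(((Y(2) + K) + 5) + 11)*(-570) = √(((6*√2 + 3) + 5) + 11)*(-570) = √(((3 + 6*√2) + 5) + 11)*(-570) = √((8 + 6*√2) + 11)*(-570) = √(19 + 6*√2)*(-570) = -570*√(19 + 6*√2)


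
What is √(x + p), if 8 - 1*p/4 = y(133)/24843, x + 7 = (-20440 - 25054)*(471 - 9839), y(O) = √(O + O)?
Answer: √(31763351813193 - 12*√266)/273 ≈ 20644.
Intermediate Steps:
y(O) = √2*√O (y(O) = √(2*O) = √2*√O)
x = 426187785 (x = -7 + (-20440 - 25054)*(471 - 9839) = -7 - 45494*(-9368) = -7 + 426187792 = 426187785)
p = 32 - 4*√266/24843 (p = 32 - 4*√2*√133/24843 = 32 - 4*√266/24843 ≈ 31.997)
√(x + p) = √(426187785 + (32 - 4*√266/24843)) = √(426187817 - 4*√266/24843)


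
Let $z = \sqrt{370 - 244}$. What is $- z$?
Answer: $- 3 \sqrt{14} \approx -11.225$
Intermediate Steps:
$z = 3 \sqrt{14}$ ($z = \sqrt{126} = 3 \sqrt{14} \approx 11.225$)
$- z = - 3 \sqrt{14}$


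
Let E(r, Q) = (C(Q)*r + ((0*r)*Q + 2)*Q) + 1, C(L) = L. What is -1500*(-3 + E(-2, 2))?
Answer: 3000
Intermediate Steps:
E(r, Q) = 1 + 2*Q + Q*r (E(r, Q) = (Q*r + ((0*r)*Q + 2)*Q) + 1 = (Q*r + (0*Q + 2)*Q) + 1 = (Q*r + (0 + 2)*Q) + 1 = (Q*r + 2*Q) + 1 = (2*Q + Q*r) + 1 = 1 + 2*Q + Q*r)
-1500*(-3 + E(-2, 2)) = -1500*(-3 + (1 + 2*2 + 2*(-2))) = -1500*(-3 + (1 + 4 - 4)) = -1500*(-3 + 1) = -1500*(-2) = -375*(-8) = 3000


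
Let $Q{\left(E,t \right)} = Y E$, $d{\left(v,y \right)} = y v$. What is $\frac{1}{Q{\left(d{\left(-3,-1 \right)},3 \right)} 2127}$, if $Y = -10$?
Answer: $- \frac{1}{63810} \approx -1.5672 \cdot 10^{-5}$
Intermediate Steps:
$d{\left(v,y \right)} = v y$
$Q{\left(E,t \right)} = - 10 E$
$\frac{1}{Q{\left(d{\left(-3,-1 \right)},3 \right)} 2127} = \frac{1}{- 10 \left(\left(-3\right) \left(-1\right)\right) 2127} = \frac{1}{\left(-10\right) 3 \cdot 2127} = \frac{1}{\left(-30\right) 2127} = \frac{1}{-63810} = - \frac{1}{63810}$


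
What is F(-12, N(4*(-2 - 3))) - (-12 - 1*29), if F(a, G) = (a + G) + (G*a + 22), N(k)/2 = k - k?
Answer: 51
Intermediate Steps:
N(k) = 0 (N(k) = 2*(k - k) = 2*0 = 0)
F(a, G) = 22 + G + a + G*a (F(a, G) = (G + a) + (22 + G*a) = 22 + G + a + G*a)
F(-12, N(4*(-2 - 3))) - (-12 - 1*29) = (22 + 0 - 12 + 0*(-12)) - (-12 - 1*29) = (22 + 0 - 12 + 0) - (-12 - 29) = 10 - 1*(-41) = 10 + 41 = 51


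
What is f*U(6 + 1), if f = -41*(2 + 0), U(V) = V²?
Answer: -4018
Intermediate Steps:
f = -82 (f = -41*2 = -82)
f*U(6 + 1) = -82*(6 + 1)² = -82*7² = -82*49 = -4018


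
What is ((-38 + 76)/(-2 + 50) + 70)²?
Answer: 2886601/576 ≈ 5011.5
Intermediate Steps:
((-38 + 76)/(-2 + 50) + 70)² = (38/48 + 70)² = (38*(1/48) + 70)² = (19/24 + 70)² = (1699/24)² = 2886601/576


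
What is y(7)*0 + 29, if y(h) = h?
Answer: 29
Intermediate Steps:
y(7)*0 + 29 = 7*0 + 29 = 0 + 29 = 29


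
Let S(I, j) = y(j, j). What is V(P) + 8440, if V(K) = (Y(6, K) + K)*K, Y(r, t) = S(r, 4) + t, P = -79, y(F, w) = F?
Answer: 20606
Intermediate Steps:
S(I, j) = j
Y(r, t) = 4 + t
V(K) = K*(4 + 2*K) (V(K) = ((4 + K) + K)*K = (4 + 2*K)*K = K*(4 + 2*K))
V(P) + 8440 = 2*(-79)*(2 - 79) + 8440 = 2*(-79)*(-77) + 8440 = 12166 + 8440 = 20606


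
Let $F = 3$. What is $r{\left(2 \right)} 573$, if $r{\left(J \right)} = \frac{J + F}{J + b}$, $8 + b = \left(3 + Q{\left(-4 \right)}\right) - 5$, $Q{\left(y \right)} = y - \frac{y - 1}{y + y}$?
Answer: $- \frac{22920}{101} \approx -226.93$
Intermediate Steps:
$Q{\left(y \right)} = y - \frac{-1 + y}{2 y}$
$b = - \frac{117}{8}$ ($b = -8 + \left(\left(3 - \left(\frac{9}{2} + \frac{1}{8}\right)\right) - 5\right) = -8 + \left(\left(3 - \frac{37}{8}\right) - 5\right) = -8 - \frac{53}{8} = - \frac{117}{8} \approx -14.625$)
$r{\left(J \right)} = \frac{3 + J}{- \frac{117}{8} + J}$ ($r{\left(J \right)} = \frac{J + 3}{J - \frac{117}{8}} = \frac{3 + J}{- \frac{117}{8} + J}$)
$r{\left(2 \right)} 573 = \frac{8 \left(3 + 2\right)}{-117 + 8 \cdot 2} \cdot 573 = 8 \frac{1}{-117 + 16} \cdot 5 \cdot 573 = 8 \frac{1}{-101} \cdot 5 \cdot 573 = 8 \left(- \frac{1}{101}\right) 5 \cdot 573 = \left(- \frac{40}{101}\right) 573 = - \frac{22920}{101}$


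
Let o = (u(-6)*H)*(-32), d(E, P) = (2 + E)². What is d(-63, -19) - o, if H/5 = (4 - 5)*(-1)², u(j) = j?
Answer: 4681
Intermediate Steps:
H = -5 (H = 5*((4 - 5)*(-1)²) = 5*(-1*1) = 5*(-1) = -5)
o = -960 (o = -6*(-5)*(-32) = 30*(-32) = -960)
d(-63, -19) - o = (2 - 63)² - 1*(-960) = (-61)² + 960 = 3721 + 960 = 4681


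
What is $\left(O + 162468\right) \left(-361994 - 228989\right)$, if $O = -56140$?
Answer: $-62838040424$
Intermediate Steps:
$\left(O + 162468\right) \left(-361994 - 228989\right) = \left(-56140 + 162468\right) \left(-361994 - 228989\right) = 106328 \left(-590983\right) = -62838040424$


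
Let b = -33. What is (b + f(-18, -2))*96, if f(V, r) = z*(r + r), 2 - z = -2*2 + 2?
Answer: -4704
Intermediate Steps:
z = 4 (z = 2 - (-2*2 + 2) = 2 - (-4 + 2) = 2 - 1*(-2) = 2 + 2 = 4)
f(V, r) = 8*r (f(V, r) = 4*(r + r) = 4*(2*r) = 8*r)
(b + f(-18, -2))*96 = (-33 + 8*(-2))*96 = (-33 - 16)*96 = -49*96 = -4704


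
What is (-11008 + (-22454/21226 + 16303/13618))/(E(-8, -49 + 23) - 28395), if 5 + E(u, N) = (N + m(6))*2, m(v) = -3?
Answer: 1590942262219/4112973099972 ≈ 0.38681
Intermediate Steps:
E(u, N) = -11 + 2*N (E(u, N) = -5 + (N - 3)*2 = -5 + (-3 + N)*2 = -5 + (-6 + 2*N) = -11 + 2*N)
(-11008 + (-22454/21226 + 16303/13618))/(E(-8, -49 + 23) - 28395) = (-11008 + (-22454/21226 + 16303/13618))/((-11 + 2*(-49 + 23)) - 28395) = (-11008 + (-22454*1/21226 + 16303*(1/13618)))/((-11 + 2*(-26)) - 28395) = (-11008 + (-11227/10613 + 16303/13618))/((-11 - 52) - 28395) = (-11008 + 20134453/144527834)/(-63 - 28395) = -1590942262219/144527834/(-28458) = -1590942262219/144527834*(-1/28458) = 1590942262219/4112973099972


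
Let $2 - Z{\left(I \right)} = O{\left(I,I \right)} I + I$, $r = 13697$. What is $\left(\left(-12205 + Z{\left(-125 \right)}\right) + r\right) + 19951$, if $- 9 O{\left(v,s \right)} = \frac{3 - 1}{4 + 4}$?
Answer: $\frac{776395}{36} \approx 21567.0$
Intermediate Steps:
$O{\left(v,s \right)} = - \frac{1}{36}$ ($O{\left(v,s \right)} = - \frac{\left(3 - 1\right) \frac{1}{4 + 4}}{9} = - \frac{2 \cdot \frac{1}{8}}{9} = \left(- \frac{1}{9}\right) \frac{1}{4} = - \frac{1}{36}$)
$Z{\left(I \right)} = 2 - \frac{35 I}{36}$ ($Z{\left(I \right)} = 2 - \left(- \frac{I}{36} + I\right) = 2 - \frac{35 I}{36}$)
$\left(\left(-12205 + Z{\left(-125 \right)}\right) + r\right) + 19951 = \left(\left(-12205 + \left(2 - - \frac{4375}{36}\right)\right) + 13697\right) + 19951 = \left(\left(-12205 + \left(2 + \frac{4375}{36}\right)\right) + 13697\right) + 19951 = \left(\left(-12205 + \frac{4447}{36}\right) + 13697\right) + 19951 = \left(- \frac{434933}{36} + 13697\right) + 19951 = \frac{58159}{36} + 19951 = \frac{776395}{36}$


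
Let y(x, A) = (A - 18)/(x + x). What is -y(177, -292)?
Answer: 155/177 ≈ 0.87571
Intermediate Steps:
y(x, A) = (-18 + A)/(2*x) (y(x, A) = (-18 + A)/((2*x)) = (-18 + A)*(1/(2*x)) = (-18 + A)/(2*x))
-y(177, -292) = -(-18 - 292)/(2*177) = -(-310)/(2*177) = -1*(-155/177) = 155/177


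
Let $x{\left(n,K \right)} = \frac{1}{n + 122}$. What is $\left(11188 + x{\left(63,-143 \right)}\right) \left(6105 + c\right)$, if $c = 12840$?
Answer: $\frac{7842400209}{37} \approx 2.1196 \cdot 10^{8}$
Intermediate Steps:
$x{\left(n,K \right)} = \frac{1}{122 + n}$
$\left(11188 + x{\left(63,-143 \right)}\right) \left(6105 + c\right) = \left(11188 + \frac{1}{122 + 63}\right) \left(6105 + 12840\right) = \left(11188 + \frac{1}{185}\right) 18945 = \frac{2069781}{185} \cdot 18945 = \frac{7842400209}{37}$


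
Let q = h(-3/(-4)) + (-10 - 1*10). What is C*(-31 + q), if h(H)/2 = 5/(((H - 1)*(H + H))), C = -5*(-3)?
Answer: -1165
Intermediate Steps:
C = 15
h(H) = 5/(H*(-1 + H)) (h(H) = 2*(5/(((H - 1)*(H + H)))) = 2*(5/(((-1 + H)*(2*H)))) = 2*(5/((2*H*(-1 + H)))) = 2*(5*(1/(2*H*(-1 + H)))) = 2*(5/(2*H*(-1 + H))) = 5/(H*(-1 + H)))
q = -140/3 (q = 5/(((-3/(-4)))*(-1 - 3/(-4))) + (-10 - 1*10) = 5/(((-3*(-¼)))*(-1 - 3*(-¼))) + (-10 - 10) = 5/((¾)*(-1 + ¾)) - 20 = 5*(4/3)/(-¼) - 20 = 5*(4/3)*(-4) - 20 = -80/3 - 20 = -140/3 ≈ -46.667)
C*(-31 + q) = 15*(-31 - 140/3) = 15*(-233/3) = -1165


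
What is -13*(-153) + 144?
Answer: 2133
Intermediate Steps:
-13*(-153) + 144 = 1989 + 144 = 2133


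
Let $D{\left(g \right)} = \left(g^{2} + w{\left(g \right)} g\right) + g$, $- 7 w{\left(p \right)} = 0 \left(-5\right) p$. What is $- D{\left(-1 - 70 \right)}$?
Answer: $-4970$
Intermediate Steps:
$w{\left(p \right)} = 0$ ($w{\left(p \right)} = - \frac{0 \left(-5\right) p}{7} = - \frac{0 p}{7} = \left(- \frac{1}{7}\right) 0 = 0$)
$D{\left(g \right)} = g + g^{2}$ ($D{\left(g \right)} = \left(g^{2} + 0 g\right) + g = \left(g^{2} + 0\right) + g = g^{2} + g = g + g^{2}$)
$- D{\left(-1 - 70 \right)} = - \left(-1 - 70\right) \left(1 - 71\right) = - \left(-71\right) \left(1 - 71\right) = - \left(-71\right) \left(-70\right) = \left(-1\right) 4970 = -4970$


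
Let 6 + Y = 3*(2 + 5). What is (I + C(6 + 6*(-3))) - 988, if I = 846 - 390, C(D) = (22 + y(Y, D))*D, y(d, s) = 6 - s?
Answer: -1012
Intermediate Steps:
Y = 15 (Y = -6 + 3*(2 + 5) = -6 + 3*7 = -6 + 21 = 15)
C(D) = D*(28 - D) (C(D) = (22 + (6 - D))*D = (28 - D)*D = D*(28 - D))
I = 456
(I + C(6 + 6*(-3))) - 988 = (456 + (6 + 6*(-3))*(28 - (6 + 6*(-3)))) - 988 = (456 + (6 - 18)*(28 - (6 - 18))) - 988 = (456 - 12*(28 - 1*(-12))) - 988 = (456 - 12*(28 + 12)) - 988 = (456 - 12*40) - 988 = (456 - 480) - 988 = -24 - 988 = -1012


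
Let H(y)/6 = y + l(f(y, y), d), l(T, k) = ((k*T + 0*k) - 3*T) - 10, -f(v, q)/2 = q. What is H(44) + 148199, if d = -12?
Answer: 156323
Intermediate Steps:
f(v, q) = -2*q
l(T, k) = -10 - 3*T + T*k (l(T, k) = ((T*k + 0) - 3*T) - 10 = (T*k - 3*T) - 10 = (-3*T + T*k) - 10 = -10 - 3*T + T*k)
H(y) = -60 + 186*y (H(y) = 6*(y + (-10 - (-6)*y - 2*y*(-12))) = 6*(y + (-10 + 6*y + 24*y)) = 6*(y + (-10 + 30*y)) = 6*(-10 + 31*y) = -60 + 186*y)
H(44) + 148199 = (-60 + 186*44) + 148199 = (-60 + 8184) + 148199 = 8124 + 148199 = 156323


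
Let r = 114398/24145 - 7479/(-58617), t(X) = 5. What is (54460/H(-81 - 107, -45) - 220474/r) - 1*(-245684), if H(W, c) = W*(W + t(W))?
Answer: 439547211896406047/2193652564023 ≈ 2.0037e+5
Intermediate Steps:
r = 255046223/52418795 (r = 114398*(1/24145) - 7479*(-1/58617) = 114398/24145 + 277/2171 = 255046223/52418795 ≈ 4.8655)
H(W, c) = W*(5 + W) (H(W, c) = W*(W + 5) = W*(5 + W))
(54460/H(-81 - 107, -45) - 220474/r) - 1*(-245684) = (54460/(((-81 - 107)*(5 + (-81 - 107)))) - 220474/255046223/52418795) - 1*(-245684) = (54460/((-188*(5 - 188))) - 220474*52418795/255046223) + 245684 = (54460/((-188*(-183))) - 11556981408830/255046223) + 245684 = (54460/34404 - 11556981408830/255046223) + 245684 = (54460*(1/34404) - 11556981408830/255046223) + 245684 = (13615/8601 - 11556981408830/255046223) + 245684 = -99398124643020685/2193652564023 + 245684 = 439547211896406047/2193652564023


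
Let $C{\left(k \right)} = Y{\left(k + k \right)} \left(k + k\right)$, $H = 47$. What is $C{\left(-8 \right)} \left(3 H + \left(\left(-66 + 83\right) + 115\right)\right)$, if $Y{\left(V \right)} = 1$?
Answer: $-4368$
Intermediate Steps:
$C{\left(k \right)} = 2 k$ ($C{\left(k \right)} = 1 \left(k + k\right) = 1 \cdot 2 k = 2 k$)
$C{\left(-8 \right)} \left(3 H + \left(\left(-66 + 83\right) + 115\right)\right) = 2 \left(-8\right) \left(3 \cdot 47 + \left(\left(-66 + 83\right) + 115\right)\right) = - 16 \left(141 + \left(17 + 115\right)\right) = - 16 \left(141 + 132\right) = \left(-16\right) 273 = -4368$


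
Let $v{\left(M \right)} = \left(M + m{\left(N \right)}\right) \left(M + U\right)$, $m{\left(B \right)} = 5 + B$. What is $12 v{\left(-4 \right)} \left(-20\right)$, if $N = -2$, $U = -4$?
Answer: $-1920$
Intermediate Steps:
$v{\left(M \right)} = \left(-4 + M\right) \left(3 + M\right)$ ($v{\left(M \right)} = \left(M + \left(5 - 2\right)\right) \left(M - 4\right) = \left(M + 3\right) \left(-4 + M\right) = \left(3 + M\right) \left(-4 + M\right) = \left(-4 + M\right) \left(3 + M\right)$)
$12 v{\left(-4 \right)} \left(-20\right) = 12 \left(-12 + \left(-4\right)^{2} - -4\right) \left(-20\right) = 12 \left(-12 + 16 + 4\right) \left(-20\right) = 12 \cdot 8 \left(-20\right) = 96 \left(-20\right) = -1920$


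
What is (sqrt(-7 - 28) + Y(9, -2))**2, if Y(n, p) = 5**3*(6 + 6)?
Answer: (1500 + I*sqrt(35))**2 ≈ 2.25e+6 + 1.775e+4*I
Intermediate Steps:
Y(n, p) = 1500 (Y(n, p) = 125*12 = 1500)
(sqrt(-7 - 28) + Y(9, -2))**2 = (sqrt(-7 - 28) + 1500)**2 = (sqrt(-35) + 1500)**2 = (I*sqrt(35) + 1500)**2 = (1500 + I*sqrt(35))**2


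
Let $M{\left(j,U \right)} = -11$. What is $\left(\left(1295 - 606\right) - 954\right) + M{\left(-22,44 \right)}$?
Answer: $-276$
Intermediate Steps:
$\left(\left(1295 - 606\right) - 954\right) + M{\left(-22,44 \right)} = \left(\left(1295 - 606\right) - 954\right) - 11 = \left(689 - 954\right) - 11 = -265 - 11 = -276$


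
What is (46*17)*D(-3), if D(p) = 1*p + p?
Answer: -4692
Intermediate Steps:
D(p) = 2*p (D(p) = p + p = 2*p)
(46*17)*D(-3) = (46*17)*(2*(-3)) = 782*(-6) = -4692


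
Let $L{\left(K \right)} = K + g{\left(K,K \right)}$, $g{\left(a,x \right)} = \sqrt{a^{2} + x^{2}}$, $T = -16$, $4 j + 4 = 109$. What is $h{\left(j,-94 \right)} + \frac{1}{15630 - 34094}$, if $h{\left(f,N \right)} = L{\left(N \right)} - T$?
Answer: $- \frac{1440193}{18464} + 94 \sqrt{2} \approx 54.936$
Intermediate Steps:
$j = \frac{105}{4}$ ($j = -1 + \frac{1}{4} \cdot 109 = -1 + \frac{109}{4} = \frac{105}{4} \approx 26.25$)
$L{\left(K \right)} = K + \sqrt{2} \sqrt{K^{2}}$ ($L{\left(K \right)} = K + \sqrt{K^{2} + K^{2}} = K + \sqrt{2 K^{2}} = K + \sqrt{2} \sqrt{K^{2}}$)
$h{\left(f,N \right)} = 16 + N + \sqrt{2} \sqrt{N^{2}}$ ($h{\left(f,N \right)} = \left(N + \sqrt{2} \sqrt{N^{2}}\right) - -16 = \left(N + \sqrt{2} \sqrt{N^{2}}\right) + 16 = 16 + N + \sqrt{2} \sqrt{N^{2}}$)
$h{\left(j,-94 \right)} + \frac{1}{15630 - 34094} = \left(16 - 94 + \sqrt{2} \sqrt{\left(-94\right)^{2}}\right) + \frac{1}{15630 - 34094} = \left(16 - 94 + \sqrt{2} \sqrt{8836}\right) + \frac{1}{-18464} = \left(16 - 94 + \sqrt{2} \cdot 94\right) - \frac{1}{18464} = \left(16 - 94 + 94 \sqrt{2}\right) - \frac{1}{18464} = \left(-78 + 94 \sqrt{2}\right) - \frac{1}{18464} = - \frac{1440193}{18464} + 94 \sqrt{2}$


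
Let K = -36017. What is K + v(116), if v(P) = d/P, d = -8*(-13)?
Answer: -1044467/29 ≈ -36016.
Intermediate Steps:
d = 104
v(P) = 104/P
K + v(116) = -36017 + 104/116 = -36017 + 104*(1/116) = -36017 + 26/29 = -1044467/29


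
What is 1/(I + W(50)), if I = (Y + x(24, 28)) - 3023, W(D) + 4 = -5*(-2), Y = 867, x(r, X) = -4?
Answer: -1/2154 ≈ -0.00046425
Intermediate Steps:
W(D) = 6 (W(D) = -4 - 5*(-2) = -4 + 10 = 6)
I = -2160 (I = (867 - 4) - 3023 = 863 - 3023 = -2160)
1/(I + W(50)) = 1/(-2160 + 6) = 1/(-2154) = -1/2154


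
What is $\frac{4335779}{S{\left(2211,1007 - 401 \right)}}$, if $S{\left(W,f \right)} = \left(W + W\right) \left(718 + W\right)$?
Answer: $\frac{4335779}{12952038} \approx 0.33476$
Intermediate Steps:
$S{\left(W,f \right)} = 2 W \left(718 + W\right)$
$\frac{4335779}{S{\left(2211,1007 - 401 \right)}} = \frac{4335779}{2 \cdot 2211 \left(718 + 2211\right)} = \frac{4335779}{2 \cdot 2211 \cdot 2929} = \frac{4335779}{12952038}$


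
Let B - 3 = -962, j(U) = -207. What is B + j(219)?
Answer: -1166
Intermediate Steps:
B = -959 (B = 3 - 962 = -959)
B + j(219) = -959 - 207 = -1166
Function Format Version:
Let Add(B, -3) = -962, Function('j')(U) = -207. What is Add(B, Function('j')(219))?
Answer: -1166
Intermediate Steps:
B = -959 (B = Add(3, -962) = -959)
Add(B, Function('j')(219)) = Add(-959, -207) = -1166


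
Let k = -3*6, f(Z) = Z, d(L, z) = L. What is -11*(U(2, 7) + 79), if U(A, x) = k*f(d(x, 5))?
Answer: 517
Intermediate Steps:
k = -18
U(A, x) = -18*x
-11*(U(2, 7) + 79) = -11*(-18*7 + 79) = -11*(-126 + 79) = -11*(-47) = 517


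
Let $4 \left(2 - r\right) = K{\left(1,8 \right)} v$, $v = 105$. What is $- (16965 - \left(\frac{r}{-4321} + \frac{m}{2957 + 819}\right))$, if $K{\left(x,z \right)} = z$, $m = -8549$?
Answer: $- \frac{276838723461}{16316096} \approx -16967.0$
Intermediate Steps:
$r = -208$ ($r = 2 - \frac{8 \cdot 105}{4} = 2 - 210 = -208$)
$- (16965 - \left(\frac{r}{-4321} + \frac{m}{2957 + 819}\right)) = - (16965 - \left(- \frac{208}{-4321} - \frac{8549}{2957 + 819}\right)) = - (16965 - \left(\left(-208\right) \left(- \frac{1}{4321}\right) - \frac{8549}{3776}\right)) = - (16965 - \left(\frac{208}{4321} - \frac{8549}{3776}\right)) = - (16965 - - \frac{36154821}{16316096}) = - (16965 + \frac{36154821}{16316096}) = \left(-1\right) \frac{276838723461}{16316096} = - \frac{276838723461}{16316096}$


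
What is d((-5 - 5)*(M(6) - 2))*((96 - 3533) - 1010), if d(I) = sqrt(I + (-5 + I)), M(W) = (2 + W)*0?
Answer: -4447*sqrt(35) ≈ -26309.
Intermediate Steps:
M(W) = 0
d(I) = sqrt(-5 + 2*I)
d((-5 - 5)*(M(6) - 2))*((96 - 3533) - 1010) = sqrt(-5 + 2*((-5 - 5)*(0 - 2)))*((96 - 3533) - 1010) = sqrt(-5 + 2*(-10*(-2)))*(-3437 - 1010) = sqrt(-5 + 2*20)*(-4447) = sqrt(-5 + 40)*(-4447) = sqrt(35)*(-4447) = -4447*sqrt(35)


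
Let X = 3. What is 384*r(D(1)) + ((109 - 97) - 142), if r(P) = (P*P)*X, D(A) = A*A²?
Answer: 1022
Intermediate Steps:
D(A) = A³
r(P) = 3*P² (r(P) = (P*P)*3 = P²*3 = 3*P²)
384*r(D(1)) + ((109 - 97) - 142) = 384*(3*(1³)²) + ((109 - 97) - 142) = 384*(3*1²) + (12 - 142) = 384*(3*1) - 130 = 384*3 - 130 = 1152 - 130 = 1022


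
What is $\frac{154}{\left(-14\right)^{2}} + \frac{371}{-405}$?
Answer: $- \frac{739}{5670} \approx -0.13034$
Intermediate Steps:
$\frac{154}{\left(-14\right)^{2}} + \frac{371}{-405} = \frac{154}{196} + 371 \left(- \frac{1}{405}\right) = 154 \cdot \frac{1}{196} - \frac{371}{405} = \frac{11}{14} - \frac{371}{405} = - \frac{739}{5670}$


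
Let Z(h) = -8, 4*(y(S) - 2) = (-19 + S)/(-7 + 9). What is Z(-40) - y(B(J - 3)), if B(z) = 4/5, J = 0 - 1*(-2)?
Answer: -309/40 ≈ -7.7250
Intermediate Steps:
J = 2 (J = 0 + 2 = 2)
B(z) = ⅘ (B(z) = 4*(⅕) = ⅘)
y(S) = -3/8 + S/8 (y(S) = 2 + ((-19 + S)/(-7 + 9))/4 = 2 + ((-19 + S)/2)/4 = 2 + ((-19 + S)*(½))/4 = 2 + (-19/2 + S/2)/4 = 2 + (-19/8 + S/8) = -3/8 + S/8)
Z(-40) - y(B(J - 3)) = -8 - (-3/8 + (⅛)*(⅘)) = -8 - (-3/8 + ⅒) = -8 - 1*(-11/40) = -8 + 11/40 = -309/40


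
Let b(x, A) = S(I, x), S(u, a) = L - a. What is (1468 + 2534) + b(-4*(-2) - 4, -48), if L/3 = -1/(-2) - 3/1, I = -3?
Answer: 7981/2 ≈ 3990.5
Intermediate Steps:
L = -15/2 (L = 3*(-1/(-2) - 3/1) = 3*(-1*(-1/2) - 3*1) = 3*(1/2 - 3) = 3*(-5/2) = -15/2 ≈ -7.5000)
S(u, a) = -15/2 - a
b(x, A) = -15/2 - x
(1468 + 2534) + b(-4*(-2) - 4, -48) = (1468 + 2534) + (-15/2 - (-4*(-2) - 4)) = 4002 + (-15/2 - (8 - 4)) = 4002 + (-15/2 - 1*4) = 4002 + (-15/2 - 4) = 4002 - 23/2 = 7981/2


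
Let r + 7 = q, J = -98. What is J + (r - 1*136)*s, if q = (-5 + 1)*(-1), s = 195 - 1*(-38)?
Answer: -32485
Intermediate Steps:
s = 233 (s = 195 + 38 = 233)
q = 4 (q = -4*(-1) = 4)
r = -3 (r = -7 + 4 = -3)
J + (r - 1*136)*s = -98 + (-3 - 1*136)*233 = -98 + (-3 - 136)*233 = -98 - 139*233 = -98 - 32387 = -32485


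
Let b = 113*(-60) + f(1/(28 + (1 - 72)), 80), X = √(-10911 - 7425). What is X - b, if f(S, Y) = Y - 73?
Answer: 6773 + 4*I*√1146 ≈ 6773.0 + 135.41*I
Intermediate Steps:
f(S, Y) = -73 + Y
X = 4*I*√1146 (X = √(-18336) = 4*I*√1146 ≈ 135.41*I)
b = -6773 (b = 113*(-60) + (-73 + 80) = -6780 + 7 = -6773)
X - b = 4*I*√1146 - 1*(-6773) = 4*I*√1146 + 6773 = 6773 + 4*I*√1146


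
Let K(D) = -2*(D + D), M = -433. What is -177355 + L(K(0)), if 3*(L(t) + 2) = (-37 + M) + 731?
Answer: -177270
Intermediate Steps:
K(D) = -4*D
L(t) = 85 (L(t) = -2 + ((-37 - 433) + 731)/3 = -2 + (-470 + 731)/3 = -2 + (⅓)*261 = -2 + 87 = 85)
-177355 + L(K(0)) = -177355 + 85 = -177270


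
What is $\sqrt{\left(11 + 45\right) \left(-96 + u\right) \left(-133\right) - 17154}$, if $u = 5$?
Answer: $\sqrt{660614} \approx 812.78$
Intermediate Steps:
$\sqrt{\left(11 + 45\right) \left(-96 + u\right) \left(-133\right) - 17154} = \sqrt{\left(11 + 45\right) \left(-96 + 5\right) \left(-133\right) - 17154} = \sqrt{56 \left(-91\right) \left(-133\right) - 17154} = \sqrt{\left(-5096\right) \left(-133\right) - 17154} = \sqrt{677768 - 17154} = \sqrt{660614}$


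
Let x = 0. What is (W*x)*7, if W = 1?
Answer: 0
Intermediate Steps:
(W*x)*7 = (1*0)*7 = 0*7 = 0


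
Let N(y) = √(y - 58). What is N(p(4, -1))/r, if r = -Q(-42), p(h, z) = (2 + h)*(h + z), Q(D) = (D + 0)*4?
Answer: I*√10/84 ≈ 0.037646*I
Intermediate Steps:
Q(D) = 4*D (Q(D) = D*4 = 4*D)
N(y) = √(-58 + y)
r = 168 (r = -4*(-42) = -1*(-168) = 168)
N(p(4, -1))/r = √(-58 + (4² + 2*4 + 2*(-1) + 4*(-1)))/168 = √(-58 + (16 + 8 - 2 - 4))*(1/168) = √(-58 + 18)*(1/168) = √(-40)*(1/168) = (2*I*√10)*(1/168) = I*√10/84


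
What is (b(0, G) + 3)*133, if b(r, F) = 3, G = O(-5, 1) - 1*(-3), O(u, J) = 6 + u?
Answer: 798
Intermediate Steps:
G = 4 (G = (6 - 5) - 1*(-3) = 1 + 3 = 4)
(b(0, G) + 3)*133 = (3 + 3)*133 = 6*133 = 798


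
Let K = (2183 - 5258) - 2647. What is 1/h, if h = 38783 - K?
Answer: 1/44505 ≈ 2.2469e-5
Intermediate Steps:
K = -5722 (K = -3075 - 2647 = -5722)
h = 44505 (h = 38783 - 1*(-5722) = 38783 + 5722 = 44505)
1/h = 1/44505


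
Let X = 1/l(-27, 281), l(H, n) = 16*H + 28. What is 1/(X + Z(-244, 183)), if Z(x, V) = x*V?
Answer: -404/18039409 ≈ -2.2395e-5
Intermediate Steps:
l(H, n) = 28 + 16*H
Z(x, V) = V*x
X = -1/404 (X = 1/(28 + 16*(-27)) = 1/(28 - 432) = 1/(-404) = -1/404 ≈ -0.0024752)
1/(X + Z(-244, 183)) = 1/(-1/404 + 183*(-244)) = 1/(-1/404 - 44652) = 1/(-18039409/404) = -404/18039409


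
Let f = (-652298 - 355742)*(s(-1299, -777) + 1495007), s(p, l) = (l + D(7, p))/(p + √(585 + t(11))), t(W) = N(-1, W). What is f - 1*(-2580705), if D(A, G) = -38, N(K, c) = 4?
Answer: -635516924882011075/421703 - 205388150*√589/421703 ≈ -1.5070e+12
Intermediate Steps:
t(W) = 4
s(p, l) = (-38 + l)/(p + √589) (s(p, l) = (l - 38)/(p + √(585 + 4)) = (-38 + l)/(p + √589))
f = -1507026856280 + 821552600/(-1299 + √589) (f = (-652298 - 355742)*((-38 - 777)/(-1299 + √589) + 1495007) = -1008040*(-815/(-1299 + √589) + 1495007) = -1008040*(1495007 - 815/(-1299 + √589)) = -1507026856280 + 821552600/(-1299 + √589) ≈ -1.5070e+12)
f - 1*(-2580705) = (-635518013173051690/421703 - 205388150*√589/421703) - 1*(-2580705) = (-635518013173051690/421703 - 205388150*√589/421703) + 2580705 = -635516924882011075/421703 - 205388150*√589/421703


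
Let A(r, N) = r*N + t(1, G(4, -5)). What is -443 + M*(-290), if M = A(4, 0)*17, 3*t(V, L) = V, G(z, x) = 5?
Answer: -6259/3 ≈ -2086.3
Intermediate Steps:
t(V, L) = V/3
A(r, N) = ⅓ + N*r (A(r, N) = r*N + (⅓)*1 = N*r + ⅓ = ⅓ + N*r)
M = 17/3 (M = (⅓ + 0*4)*17 = (⅓ + 0)*17 = (⅓)*17 = 17/3 ≈ 5.6667)
-443 + M*(-290) = -443 + (17/3)*(-290) = -443 - 4930/3 = -6259/3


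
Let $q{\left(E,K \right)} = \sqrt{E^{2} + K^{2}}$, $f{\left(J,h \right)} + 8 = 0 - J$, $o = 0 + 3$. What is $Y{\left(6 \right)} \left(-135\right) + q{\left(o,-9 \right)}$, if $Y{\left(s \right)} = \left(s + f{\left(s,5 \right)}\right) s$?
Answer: $6480 + 3 \sqrt{10} \approx 6489.5$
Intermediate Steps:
$o = 3$
$f{\left(J,h \right)} = -8 - J$ ($f{\left(J,h \right)} = -8 + \left(0 - J\right) = -8 - J$)
$Y{\left(s \right)} = - 8 s$ ($Y{\left(s \right)} = \left(s - \left(8 + s\right)\right) s = - 8 s$)
$Y{\left(6 \right)} \left(-135\right) + q{\left(o,-9 \right)} = \left(-8\right) 6 \left(-135\right) + \sqrt{3^{2} + \left(-9\right)^{2}} = \left(-48\right) \left(-135\right) + \sqrt{9 + 81} = 6480 + \sqrt{90} = 6480 + 3 \sqrt{10}$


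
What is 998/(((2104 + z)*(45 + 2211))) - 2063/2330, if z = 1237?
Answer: -3886779077/4390474920 ≈ -0.88527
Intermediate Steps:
998/(((2104 + z)*(45 + 2211))) - 2063/2330 = 998/(((2104 + 1237)*(45 + 2211))) - 2063/2330 = 998/((3341*2256)) - 2063*1/2330 = 998/7537296 - 2063/2330 = 998*(1/7537296) - 2063/2330 = 499/3768648 - 2063/2330 = -3886779077/4390474920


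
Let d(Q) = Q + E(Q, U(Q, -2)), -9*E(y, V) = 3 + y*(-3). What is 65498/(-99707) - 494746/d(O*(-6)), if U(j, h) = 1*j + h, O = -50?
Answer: -148067450368/119548693 ≈ -1238.6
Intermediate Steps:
U(j, h) = h + j (U(j, h) = j + h = h + j)
E(y, V) = -⅓ + y/3 (E(y, V) = -(3 + y*(-3))/9 = -(3 - 3*y)/9 = -⅓ + y/3)
d(Q) = -⅓ + 4*Q/3 (d(Q) = Q + (-⅓ + Q/3) = -⅓ + 4*Q/3)
65498/(-99707) - 494746/d(O*(-6)) = 65498/(-99707) - 494746/(-⅓ + 4*(-50*(-6))/3) = 65498*(-1/99707) - 494746/(-⅓ + (4/3)*300) = -65498/99707 - 494746/(-⅓ + 400) = -65498/99707 - 494746/1199/3 = -65498/99707 - 494746*3/1199 = -65498/99707 - 1484238/1199 = -148067450368/119548693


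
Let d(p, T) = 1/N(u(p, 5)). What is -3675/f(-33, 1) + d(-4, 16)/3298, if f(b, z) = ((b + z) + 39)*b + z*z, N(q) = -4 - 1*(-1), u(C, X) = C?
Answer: 1818011/113781 ≈ 15.978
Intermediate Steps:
N(q) = -3 (N(q) = -4 + 1 = -3)
f(b, z) = z² + b*(39 + b + z) (f(b, z) = (39 + b + z)*b + z² = b*(39 + b + z) + z² = z² + b*(39 + b + z))
d(p, T) = -⅓ (d(p, T) = 1/(-3) = -⅓)
-3675/f(-33, 1) + d(-4, 16)/3298 = -3675/((-33)² + 1² + 39*(-33) - 33*1) - ⅓/3298 = -3675/(1089 + 1 - 1287 - 33) - ⅓*1/3298 = -3675/(-230) - 1/9894 = -3675*(-1/230) - 1/9894 = 735/46 - 1/9894 = 1818011/113781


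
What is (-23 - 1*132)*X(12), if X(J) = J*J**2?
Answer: -267840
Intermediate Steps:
X(J) = J**3
(-23 - 1*132)*X(12) = (-23 - 1*132)*12**3 = (-23 - 132)*1728 = -155*1728 = -267840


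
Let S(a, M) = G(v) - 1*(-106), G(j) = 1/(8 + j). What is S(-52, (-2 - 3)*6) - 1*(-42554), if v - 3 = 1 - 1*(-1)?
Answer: 554581/13 ≈ 42660.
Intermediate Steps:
v = 5 (v = 3 + (1 - 1*(-1)) = 3 + (1 + 1) = 3 + 2 = 5)
S(a, M) = 1379/13 (S(a, M) = 1/(8 + 5) - 1*(-106) = 1/13 + 106 = 1379/13)
S(-52, (-2 - 3)*6) - 1*(-42554) = 1379/13 - 1*(-42554) = 1379/13 + 42554 = 554581/13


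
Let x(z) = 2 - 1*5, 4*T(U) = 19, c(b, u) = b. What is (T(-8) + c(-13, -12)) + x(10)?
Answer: -45/4 ≈ -11.250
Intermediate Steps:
T(U) = 19/4 (T(U) = (¼)*19 = 19/4)
x(z) = -3 (x(z) = 2 - 5 = -3)
(T(-8) + c(-13, -12)) + x(10) = (19/4 - 13) - 3 = -33/4 - 3 = -45/4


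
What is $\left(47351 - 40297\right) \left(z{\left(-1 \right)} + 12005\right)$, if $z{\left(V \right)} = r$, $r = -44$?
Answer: $84372894$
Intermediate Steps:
$z{\left(V \right)} = -44$
$\left(47351 - 40297\right) \left(z{\left(-1 \right)} + 12005\right) = \left(47351 - 40297\right) \left(-44 + 12005\right) = 7054 \cdot 11961 = 84372894$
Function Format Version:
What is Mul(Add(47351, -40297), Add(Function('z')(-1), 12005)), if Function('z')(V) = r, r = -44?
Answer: 84372894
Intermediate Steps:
Function('z')(V) = -44
Mul(Add(47351, -40297), Add(Function('z')(-1), 12005)) = Mul(Add(47351, -40297), Add(-44, 12005)) = Mul(7054, 11961) = 84372894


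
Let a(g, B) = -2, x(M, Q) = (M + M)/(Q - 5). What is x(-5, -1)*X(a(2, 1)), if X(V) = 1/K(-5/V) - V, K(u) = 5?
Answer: 11/3 ≈ 3.6667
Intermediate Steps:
x(M, Q) = 2*M/(-5 + Q) (x(M, Q) = (2*M)/(-5 + Q) = 2*M/(-5 + Q))
X(V) = 1/5 - V
x(-5, -1)*X(a(2, 1)) = (2*(-5)/(-5 - 1))*(1/5 - 1*(-2)) = (2*(-5)/(-6))*(1/5 + 2) = (2*(-5)*(-1/6))*(11/5) = (5/3)*(11/5) = 11/3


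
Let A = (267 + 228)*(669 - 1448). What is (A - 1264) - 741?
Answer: -387610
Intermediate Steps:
A = -385605 (A = 495*(-779) = -385605)
(A - 1264) - 741 = (-385605 - 1264) - 741 = -386869 - 741 = -387610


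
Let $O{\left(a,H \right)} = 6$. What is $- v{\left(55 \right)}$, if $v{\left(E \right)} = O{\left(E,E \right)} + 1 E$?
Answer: $-61$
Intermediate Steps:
$v{\left(E \right)} = 6 + E$ ($v{\left(E \right)} = 6 + 1 E = 6 + E$)
$- v{\left(55 \right)} = - (6 + 55) = \left(-1\right) 61 = -61$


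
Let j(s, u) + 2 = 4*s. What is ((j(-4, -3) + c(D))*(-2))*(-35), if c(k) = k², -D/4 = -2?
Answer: 3220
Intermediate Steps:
D = 8 (D = -4*(-2) = 8)
j(s, u) = -2 + 4*s
((j(-4, -3) + c(D))*(-2))*(-35) = (((-2 + 4*(-4)) + 8²)*(-2))*(-35) = (((-2 - 16) + 64)*(-2))*(-35) = ((-18 + 64)*(-2))*(-35) = (46*(-2))*(-35) = -92*(-35) = 3220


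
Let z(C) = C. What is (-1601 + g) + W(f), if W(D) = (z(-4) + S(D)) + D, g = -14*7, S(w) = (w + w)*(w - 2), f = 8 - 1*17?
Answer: -1514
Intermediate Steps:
f = -9 (f = 8 - 17 = -9)
S(w) = 2*w*(-2 + w) (S(w) = (2*w)*(-2 + w) = 2*w*(-2 + w))
g = -98
W(D) = -4 + D + 2*D*(-2 + D) (W(D) = (-4 + 2*D*(-2 + D)) + D = -4 + D + 2*D*(-2 + D))
(-1601 + g) + W(f) = (-1601 - 98) + (-4 - 9 + 2*(-9)*(-2 - 9)) = -1699 + (-4 - 9 + 2*(-9)*(-11)) = -1699 + (-4 - 9 + 198) = -1699 + 185 = -1514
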